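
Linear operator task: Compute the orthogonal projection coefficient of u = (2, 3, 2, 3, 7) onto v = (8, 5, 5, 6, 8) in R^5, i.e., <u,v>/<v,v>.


Computing <u,v> = 2*8 + 3*5 + 2*5 + 3*6 + 7*8 = 115
Computing <v,v> = 8^2 + 5^2 + 5^2 + 6^2 + 8^2 = 214
Projection coefficient = 115/214 = 0.5374

0.5374


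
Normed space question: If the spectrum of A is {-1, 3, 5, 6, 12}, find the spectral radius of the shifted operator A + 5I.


Spectrum of A + 5I = {4, 8, 10, 11, 17}
Spectral radius = max |lambda| over the shifted spectrum
= max(4, 8, 10, 11, 17) = 17

17


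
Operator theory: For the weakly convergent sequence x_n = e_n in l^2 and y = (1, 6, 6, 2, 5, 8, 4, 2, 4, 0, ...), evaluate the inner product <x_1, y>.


x_1 = e_1 is the standard basis vector with 1 in position 1.
<x_1, y> = y_1 = 1
As n -> infinity, <x_n, y> -> 0, confirming weak convergence of (x_n) to 0.

1


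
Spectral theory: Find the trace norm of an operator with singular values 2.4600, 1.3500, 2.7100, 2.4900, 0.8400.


The nuclear norm is the sum of all singular values.
||T||_1 = 2.4600 + 1.3500 + 2.7100 + 2.4900 + 0.8400
= 9.8500

9.8500


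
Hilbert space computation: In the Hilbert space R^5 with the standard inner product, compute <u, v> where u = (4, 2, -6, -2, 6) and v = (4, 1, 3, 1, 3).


Computing the standard inner product <u, v> = sum u_i * v_i
= 4*4 + 2*1 + -6*3 + -2*1 + 6*3
= 16 + 2 + -18 + -2 + 18
= 16

16


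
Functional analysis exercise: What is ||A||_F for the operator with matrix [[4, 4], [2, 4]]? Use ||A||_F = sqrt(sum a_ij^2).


||A||_F^2 = sum a_ij^2
= 4^2 + 4^2 + 2^2 + 4^2
= 16 + 16 + 4 + 16 = 52
||A||_F = sqrt(52) = 7.2111

7.2111


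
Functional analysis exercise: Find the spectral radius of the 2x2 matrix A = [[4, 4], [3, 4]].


For a 2x2 matrix, eigenvalues satisfy lambda^2 - (trace)*lambda + det = 0
trace = 4 + 4 = 8
det = 4*4 - 4*3 = 4
discriminant = 8^2 - 4*(4) = 48
spectral radius = max |eigenvalue| = 7.4641

7.4641


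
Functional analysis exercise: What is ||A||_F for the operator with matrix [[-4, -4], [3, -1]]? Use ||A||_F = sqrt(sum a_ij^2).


||A||_F^2 = sum a_ij^2
= (-4)^2 + (-4)^2 + 3^2 + (-1)^2
= 16 + 16 + 9 + 1 = 42
||A||_F = sqrt(42) = 6.4807

6.4807


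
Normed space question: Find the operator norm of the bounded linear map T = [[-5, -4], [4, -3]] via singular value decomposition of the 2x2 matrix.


A^T A = [[41, 8], [8, 25]]
trace(A^T A) = 66, det(A^T A) = 961
discriminant = 66^2 - 4*961 = 512
Largest eigenvalue of A^T A = (trace + sqrt(disc))/2 = 44.3137
||T|| = sqrt(44.3137) = 6.6569

6.6569


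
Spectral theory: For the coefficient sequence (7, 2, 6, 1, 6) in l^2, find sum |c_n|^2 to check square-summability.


sum |c_n|^2 = 7^2 + 2^2 + 6^2 + 1^2 + 6^2
= 49 + 4 + 36 + 1 + 36
= 126

126


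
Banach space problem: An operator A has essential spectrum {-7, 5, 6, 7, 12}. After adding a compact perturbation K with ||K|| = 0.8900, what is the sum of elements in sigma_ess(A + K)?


By Weyl's theorem, the essential spectrum is invariant under compact perturbations.
sigma_ess(A + K) = sigma_ess(A) = {-7, 5, 6, 7, 12}
Sum = -7 + 5 + 6 + 7 + 12 = 23

23


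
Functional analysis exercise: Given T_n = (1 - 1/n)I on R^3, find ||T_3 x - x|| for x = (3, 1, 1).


T_3 x - x = (1 - 1/3)x - x = -x/3
||x|| = sqrt(11) = 3.3166
||T_3 x - x|| = ||x||/3 = 3.3166/3 = 1.1055

1.1055


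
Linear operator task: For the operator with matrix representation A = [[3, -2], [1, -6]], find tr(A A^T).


trace(A * A^T) = sum of squares of all entries
= 3^2 + (-2)^2 + 1^2 + (-6)^2
= 9 + 4 + 1 + 36
= 50

50


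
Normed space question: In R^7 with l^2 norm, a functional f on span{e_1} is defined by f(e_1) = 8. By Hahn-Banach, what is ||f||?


The norm of f is given by ||f|| = sup_{||x||=1} |f(x)|.
On span{e_1}, ||e_1|| = 1, so ||f|| = |f(e_1)| / ||e_1||
= |8| / 1 = 8.0000

8.0000


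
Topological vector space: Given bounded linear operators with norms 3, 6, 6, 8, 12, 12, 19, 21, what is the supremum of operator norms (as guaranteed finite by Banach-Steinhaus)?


By the Uniform Boundedness Principle, the supremum of norms is finite.
sup_k ||T_k|| = max(3, 6, 6, 8, 12, 12, 19, 21) = 21

21


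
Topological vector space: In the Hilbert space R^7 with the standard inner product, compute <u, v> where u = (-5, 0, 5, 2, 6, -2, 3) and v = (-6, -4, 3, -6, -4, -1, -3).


Computing the standard inner product <u, v> = sum u_i * v_i
= -5*-6 + 0*-4 + 5*3 + 2*-6 + 6*-4 + -2*-1 + 3*-3
= 30 + 0 + 15 + -12 + -24 + 2 + -9
= 2

2


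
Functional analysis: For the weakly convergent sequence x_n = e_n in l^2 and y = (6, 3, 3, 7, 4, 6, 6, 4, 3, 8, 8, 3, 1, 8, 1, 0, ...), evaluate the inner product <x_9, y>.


x_9 = e_9 is the standard basis vector with 1 in position 9.
<x_9, y> = y_9 = 3
As n -> infinity, <x_n, y> -> 0, confirming weak convergence of (x_n) to 0.

3


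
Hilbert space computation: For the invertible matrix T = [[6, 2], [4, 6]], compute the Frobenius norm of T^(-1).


det(T) = 6*6 - 2*4 = 28
T^(-1) = (1/28) * [[6, -2], [-4, 6]] = [[0.2143, -0.0714], [-0.1429, 0.2143]]
||T^(-1)||_F^2 = 0.2143^2 + (-0.0714)^2 + (-0.1429)^2 + 0.2143^2 = 0.1173
||T^(-1)||_F = sqrt(0.1173) = 0.3426

0.3426


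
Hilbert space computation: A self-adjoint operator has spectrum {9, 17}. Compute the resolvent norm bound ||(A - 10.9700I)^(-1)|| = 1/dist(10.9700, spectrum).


dist(10.9700, {9, 17}) = min(|10.9700 - 9|, |10.9700 - 17|)
= min(1.9700, 6.0300) = 1.9700
Resolvent bound = 1/1.9700 = 0.5076

0.5076


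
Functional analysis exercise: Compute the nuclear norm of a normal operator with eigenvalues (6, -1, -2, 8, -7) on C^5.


For a normal operator, singular values equal |eigenvalues|.
Trace norm = sum |lambda_i| = 6 + 1 + 2 + 8 + 7
= 24

24


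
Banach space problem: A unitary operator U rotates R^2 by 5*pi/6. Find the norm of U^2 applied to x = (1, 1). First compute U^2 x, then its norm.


U is a rotation by theta = 5*pi/6
U^2 = rotation by 2*theta = 10*pi/6
cos(10*pi/6) = 0.5000, sin(10*pi/6) = -0.8660
U^2 x = (0.5000 * 1 - -0.8660 * 1, -0.8660 * 1 + 0.5000 * 1)
= (1.3660, -0.3660)
||U^2 x|| = sqrt(1.3660^2 + (-0.3660)^2) = sqrt(2.0000) = 1.4142

1.4142


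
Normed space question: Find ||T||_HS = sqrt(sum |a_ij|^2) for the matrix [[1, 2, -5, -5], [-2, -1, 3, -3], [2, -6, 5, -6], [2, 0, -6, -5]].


The Hilbert-Schmidt norm is sqrt(sum of squares of all entries).
Sum of squares = 1^2 + 2^2 + (-5)^2 + (-5)^2 + (-2)^2 + (-1)^2 + 3^2 + (-3)^2 + 2^2 + (-6)^2 + 5^2 + (-6)^2 + 2^2 + 0^2 + (-6)^2 + (-5)^2
= 1 + 4 + 25 + 25 + 4 + 1 + 9 + 9 + 4 + 36 + 25 + 36 + 4 + 0 + 36 + 25 = 244
||T||_HS = sqrt(244) = 15.6205

15.6205


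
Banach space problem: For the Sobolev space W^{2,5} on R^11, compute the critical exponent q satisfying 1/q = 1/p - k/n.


Using the Sobolev embedding formula: 1/q = 1/p - k/n
1/q = 1/5 - 2/11 = 1/55
q = 1/(1/55) = 55

55.0000


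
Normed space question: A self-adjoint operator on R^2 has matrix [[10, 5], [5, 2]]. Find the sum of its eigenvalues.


For a self-adjoint (symmetric) matrix, the eigenvalues are real.
The sum of eigenvalues equals the trace of the matrix.
trace = 10 + 2 = 12

12


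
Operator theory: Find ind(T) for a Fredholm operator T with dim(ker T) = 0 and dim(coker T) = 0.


The Fredholm index is defined as ind(T) = dim(ker T) - dim(coker T)
= 0 - 0
= 0

0


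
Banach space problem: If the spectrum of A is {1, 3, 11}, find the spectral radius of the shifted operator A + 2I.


Spectrum of A + 2I = {3, 5, 13}
Spectral radius = max |lambda| over the shifted spectrum
= max(3, 5, 13) = 13

13


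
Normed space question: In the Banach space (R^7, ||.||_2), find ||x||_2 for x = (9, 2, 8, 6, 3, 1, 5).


The l^2 norm = (sum |x_i|^2)^(1/2)
Sum of 2th powers = 81 + 4 + 64 + 36 + 9 + 1 + 25 = 220
||x||_2 = (220)^(1/2) = 14.8324

14.8324


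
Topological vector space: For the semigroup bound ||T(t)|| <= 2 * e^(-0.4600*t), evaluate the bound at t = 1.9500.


||T(1.9500)|| <= 2 * exp(-0.4600 * 1.9500)
= 2 * exp(-0.8970)
= 2 * 0.4078
= 0.8156

0.8156


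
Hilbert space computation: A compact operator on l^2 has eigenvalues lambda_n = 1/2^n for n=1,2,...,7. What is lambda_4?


The eigenvalue formula gives lambda_4 = 1/2^4
= 1/16
= 0.0625

0.0625


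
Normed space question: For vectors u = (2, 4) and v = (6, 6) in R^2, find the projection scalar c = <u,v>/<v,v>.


Computing <u,v> = 2*6 + 4*6 = 36
Computing <v,v> = 6^2 + 6^2 = 72
Projection coefficient = 36/72 = 0.5000

0.5000


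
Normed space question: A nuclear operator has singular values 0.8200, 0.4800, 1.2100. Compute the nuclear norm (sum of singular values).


The nuclear norm is the sum of all singular values.
||T||_1 = 0.8200 + 0.4800 + 1.2100
= 2.5100

2.5100


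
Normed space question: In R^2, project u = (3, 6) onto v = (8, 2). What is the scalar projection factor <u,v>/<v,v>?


Computing <u,v> = 3*8 + 6*2 = 36
Computing <v,v> = 8^2 + 2^2 = 68
Projection coefficient = 36/68 = 0.5294

0.5294


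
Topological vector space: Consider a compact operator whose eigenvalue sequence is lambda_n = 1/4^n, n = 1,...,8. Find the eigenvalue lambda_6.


The eigenvalue formula gives lambda_6 = 1/4^6
= 1/4096
= 2.4414e-04

2.4414e-04


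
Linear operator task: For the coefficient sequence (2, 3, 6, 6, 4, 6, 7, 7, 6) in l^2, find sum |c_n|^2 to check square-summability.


sum |c_n|^2 = 2^2 + 3^2 + 6^2 + 6^2 + 4^2 + 6^2 + 7^2 + 7^2 + 6^2
= 4 + 9 + 36 + 36 + 16 + 36 + 49 + 49 + 36
= 271

271


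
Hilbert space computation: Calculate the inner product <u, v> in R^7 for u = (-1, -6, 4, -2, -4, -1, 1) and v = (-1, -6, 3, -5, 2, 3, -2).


Computing the standard inner product <u, v> = sum u_i * v_i
= -1*-1 + -6*-6 + 4*3 + -2*-5 + -4*2 + -1*3 + 1*-2
= 1 + 36 + 12 + 10 + -8 + -3 + -2
= 46

46


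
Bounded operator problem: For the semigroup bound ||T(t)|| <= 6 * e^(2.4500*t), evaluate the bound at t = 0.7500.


||T(0.7500)|| <= 6 * exp(2.4500 * 0.7500)
= 6 * exp(1.8375)
= 6 * 6.2808
= 37.6849

37.6849


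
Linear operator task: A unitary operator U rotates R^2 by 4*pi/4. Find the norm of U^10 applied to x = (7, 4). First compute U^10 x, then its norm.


U is a rotation by theta = 4*pi/4
U^10 = rotation by 10*theta = 40*pi/4 = 0*pi/4 (mod 2*pi)
cos(0*pi/4) = 1.0000, sin(0*pi/4) = 0.0000
U^10 x = (1.0000 * 7 - 0.0000 * 4, 0.0000 * 7 + 1.0000 * 4)
= (7.0000, 4.0000)
||U^10 x|| = sqrt(7.0000^2 + 4.0000^2) = sqrt(65.0000) = 8.0623

8.0623


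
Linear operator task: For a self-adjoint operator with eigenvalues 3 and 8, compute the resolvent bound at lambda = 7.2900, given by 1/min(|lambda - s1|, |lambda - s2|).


dist(7.2900, {3, 8}) = min(|7.2900 - 3|, |7.2900 - 8|)
= min(4.2900, 0.7100) = 0.7100
Resolvent bound = 1/0.7100 = 1.4085

1.4085


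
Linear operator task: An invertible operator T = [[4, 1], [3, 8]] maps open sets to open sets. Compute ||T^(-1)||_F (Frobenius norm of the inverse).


det(T) = 4*8 - 1*3 = 29
T^(-1) = (1/29) * [[8, -1], [-3, 4]] = [[0.2759, -0.0345], [-0.1034, 0.1379]]
||T^(-1)||_F^2 = 0.2759^2 + (-0.0345)^2 + (-0.1034)^2 + 0.1379^2 = 0.1070
||T^(-1)||_F = sqrt(0.1070) = 0.3271

0.3271


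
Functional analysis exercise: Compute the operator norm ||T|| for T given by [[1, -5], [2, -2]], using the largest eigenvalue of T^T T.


A^T A = [[5, -9], [-9, 29]]
trace(A^T A) = 34, det(A^T A) = 64
discriminant = 34^2 - 4*64 = 900
Largest eigenvalue of A^T A = (trace + sqrt(disc))/2 = 32.0000
||T|| = sqrt(32.0000) = 5.6569

5.6569


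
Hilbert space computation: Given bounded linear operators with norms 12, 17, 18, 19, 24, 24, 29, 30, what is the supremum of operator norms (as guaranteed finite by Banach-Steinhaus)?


By the Uniform Boundedness Principle, the supremum of norms is finite.
sup_k ||T_k|| = max(12, 17, 18, 19, 24, 24, 29, 30) = 30

30


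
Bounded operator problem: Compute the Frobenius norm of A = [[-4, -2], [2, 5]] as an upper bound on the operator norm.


||A||_F^2 = sum a_ij^2
= (-4)^2 + (-2)^2 + 2^2 + 5^2
= 16 + 4 + 4 + 25 = 49
||A||_F = sqrt(49) = 7.0000

7.0000


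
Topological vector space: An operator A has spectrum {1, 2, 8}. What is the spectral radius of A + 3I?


Spectrum of A + 3I = {4, 5, 11}
Spectral radius = max |lambda| over the shifted spectrum
= max(4, 5, 11) = 11

11


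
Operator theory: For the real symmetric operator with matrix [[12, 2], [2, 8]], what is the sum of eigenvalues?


For a self-adjoint (symmetric) matrix, the eigenvalues are real.
The sum of eigenvalues equals the trace of the matrix.
trace = 12 + 8 = 20

20


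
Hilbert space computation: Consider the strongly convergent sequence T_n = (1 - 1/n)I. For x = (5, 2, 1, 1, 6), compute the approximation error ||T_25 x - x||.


T_25 x - x = (1 - 1/25)x - x = -x/25
||x|| = sqrt(67) = 8.1854
||T_25 x - x|| = ||x||/25 = 8.1854/25 = 0.3274

0.3274


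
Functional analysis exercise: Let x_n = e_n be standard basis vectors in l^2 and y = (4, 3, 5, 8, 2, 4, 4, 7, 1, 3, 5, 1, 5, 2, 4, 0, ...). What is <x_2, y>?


x_2 = e_2 is the standard basis vector with 1 in position 2.
<x_2, y> = y_2 = 3
As n -> infinity, <x_n, y> -> 0, confirming weak convergence of (x_n) to 0.

3


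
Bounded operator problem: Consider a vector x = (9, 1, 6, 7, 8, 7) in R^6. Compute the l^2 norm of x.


The l^2 norm = (sum |x_i|^2)^(1/2)
Sum of 2th powers = 81 + 1 + 36 + 49 + 64 + 49 = 280
||x||_2 = (280)^(1/2) = 16.7332

16.7332


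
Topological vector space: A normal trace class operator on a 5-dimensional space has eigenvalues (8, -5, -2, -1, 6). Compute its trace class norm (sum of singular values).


For a normal operator, singular values equal |eigenvalues|.
Trace norm = sum |lambda_i| = 8 + 5 + 2 + 1 + 6
= 22

22


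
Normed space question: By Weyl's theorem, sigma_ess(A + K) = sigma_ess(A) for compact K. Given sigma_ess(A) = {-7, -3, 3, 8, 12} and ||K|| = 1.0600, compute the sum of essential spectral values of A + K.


By Weyl's theorem, the essential spectrum is invariant under compact perturbations.
sigma_ess(A + K) = sigma_ess(A) = {-7, -3, 3, 8, 12}
Sum = -7 + -3 + 3 + 8 + 12 = 13

13


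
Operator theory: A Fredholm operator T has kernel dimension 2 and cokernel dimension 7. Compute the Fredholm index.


The Fredholm index is defined as ind(T) = dim(ker T) - dim(coker T)
= 2 - 7
= -5

-5


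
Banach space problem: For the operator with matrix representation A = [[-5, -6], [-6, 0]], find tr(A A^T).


trace(A * A^T) = sum of squares of all entries
= (-5)^2 + (-6)^2 + (-6)^2 + 0^2
= 25 + 36 + 36 + 0
= 97

97


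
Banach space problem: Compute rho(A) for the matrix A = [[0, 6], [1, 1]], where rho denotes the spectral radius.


For a 2x2 matrix, eigenvalues satisfy lambda^2 - (trace)*lambda + det = 0
trace = 0 + 1 = 1
det = 0*1 - 6*1 = -6
discriminant = 1^2 - 4*(-6) = 25
spectral radius = max |eigenvalue| = 3.0000

3.0000


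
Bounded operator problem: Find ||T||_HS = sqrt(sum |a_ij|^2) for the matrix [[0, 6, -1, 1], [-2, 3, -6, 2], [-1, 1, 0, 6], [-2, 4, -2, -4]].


The Hilbert-Schmidt norm is sqrt(sum of squares of all entries).
Sum of squares = 0^2 + 6^2 + (-1)^2 + 1^2 + (-2)^2 + 3^2 + (-6)^2 + 2^2 + (-1)^2 + 1^2 + 0^2 + 6^2 + (-2)^2 + 4^2 + (-2)^2 + (-4)^2
= 0 + 36 + 1 + 1 + 4 + 9 + 36 + 4 + 1 + 1 + 0 + 36 + 4 + 16 + 4 + 16 = 169
||T||_HS = sqrt(169) = 13.0000

13.0000


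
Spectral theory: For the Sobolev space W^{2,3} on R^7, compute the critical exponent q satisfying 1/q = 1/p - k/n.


Using the Sobolev embedding formula: 1/q = 1/p - k/n
1/q = 1/3 - 2/7 = 1/21
q = 1/(1/21) = 21

21.0000


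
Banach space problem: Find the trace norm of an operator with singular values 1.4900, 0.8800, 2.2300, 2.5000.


The nuclear norm is the sum of all singular values.
||T||_1 = 1.4900 + 0.8800 + 2.2300 + 2.5000
= 7.1000

7.1000


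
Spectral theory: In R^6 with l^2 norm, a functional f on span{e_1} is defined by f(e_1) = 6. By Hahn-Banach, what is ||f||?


The norm of f is given by ||f|| = sup_{||x||=1} |f(x)|.
On span{e_1}, ||e_1|| = 1, so ||f|| = |f(e_1)| / ||e_1||
= |6| / 1 = 6.0000

6.0000


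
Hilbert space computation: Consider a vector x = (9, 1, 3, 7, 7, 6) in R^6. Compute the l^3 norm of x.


The l^3 norm = (sum |x_i|^3)^(1/3)
Sum of 3th powers = 729 + 1 + 27 + 343 + 343 + 216 = 1659
||x||_3 = (1659)^(1/3) = 11.8381

11.8381


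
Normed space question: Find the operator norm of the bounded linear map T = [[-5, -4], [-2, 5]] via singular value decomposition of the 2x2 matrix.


A^T A = [[29, 10], [10, 41]]
trace(A^T A) = 70, det(A^T A) = 1089
discriminant = 70^2 - 4*1089 = 544
Largest eigenvalue of A^T A = (trace + sqrt(disc))/2 = 46.6619
||T|| = sqrt(46.6619) = 6.8310

6.8310


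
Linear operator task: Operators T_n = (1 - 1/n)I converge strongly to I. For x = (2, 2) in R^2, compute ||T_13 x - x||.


T_13 x - x = (1 - 1/13)x - x = -x/13
||x|| = sqrt(8) = 2.8284
||T_13 x - x|| = ||x||/13 = 2.8284/13 = 0.2176

0.2176


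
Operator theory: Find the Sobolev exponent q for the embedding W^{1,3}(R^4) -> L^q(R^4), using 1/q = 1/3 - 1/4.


Using the Sobolev embedding formula: 1/q = 1/p - k/n
1/q = 1/3 - 1/4 = 1/12
q = 1/(1/12) = 12

12.0000


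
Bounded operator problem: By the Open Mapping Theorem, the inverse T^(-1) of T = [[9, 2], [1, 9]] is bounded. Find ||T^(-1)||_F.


det(T) = 9*9 - 2*1 = 79
T^(-1) = (1/79) * [[9, -2], [-1, 9]] = [[0.1139, -0.0253], [-0.0127, 0.1139]]
||T^(-1)||_F^2 = 0.1139^2 + (-0.0253)^2 + (-0.0127)^2 + 0.1139^2 = 0.0268
||T^(-1)||_F = sqrt(0.0268) = 0.1636

0.1636


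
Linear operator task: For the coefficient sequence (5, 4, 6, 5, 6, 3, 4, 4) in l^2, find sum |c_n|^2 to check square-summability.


sum |c_n|^2 = 5^2 + 4^2 + 6^2 + 5^2 + 6^2 + 3^2 + 4^2 + 4^2
= 25 + 16 + 36 + 25 + 36 + 9 + 16 + 16
= 179

179


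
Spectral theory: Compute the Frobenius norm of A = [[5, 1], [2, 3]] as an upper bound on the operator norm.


||A||_F^2 = sum a_ij^2
= 5^2 + 1^2 + 2^2 + 3^2
= 25 + 1 + 4 + 9 = 39
||A||_F = sqrt(39) = 6.2450

6.2450


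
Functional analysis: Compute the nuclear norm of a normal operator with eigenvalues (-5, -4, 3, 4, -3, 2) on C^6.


For a normal operator, singular values equal |eigenvalues|.
Trace norm = sum |lambda_i| = 5 + 4 + 3 + 4 + 3 + 2
= 21

21


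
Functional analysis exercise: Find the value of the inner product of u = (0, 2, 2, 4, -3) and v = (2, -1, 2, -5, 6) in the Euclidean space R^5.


Computing the standard inner product <u, v> = sum u_i * v_i
= 0*2 + 2*-1 + 2*2 + 4*-5 + -3*6
= 0 + -2 + 4 + -20 + -18
= -36

-36


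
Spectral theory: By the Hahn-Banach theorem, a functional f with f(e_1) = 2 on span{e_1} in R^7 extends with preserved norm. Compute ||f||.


The norm of f is given by ||f|| = sup_{||x||=1} |f(x)|.
On span{e_1}, ||e_1|| = 1, so ||f|| = |f(e_1)| / ||e_1||
= |2| / 1 = 2.0000

2.0000


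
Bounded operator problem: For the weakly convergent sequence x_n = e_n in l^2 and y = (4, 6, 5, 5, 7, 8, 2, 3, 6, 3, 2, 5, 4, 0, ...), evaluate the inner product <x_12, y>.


x_12 = e_12 is the standard basis vector with 1 in position 12.
<x_12, y> = y_12 = 5
As n -> infinity, <x_n, y> -> 0, confirming weak convergence of (x_n) to 0.

5


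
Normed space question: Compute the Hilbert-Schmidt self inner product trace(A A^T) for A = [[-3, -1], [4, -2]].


trace(A * A^T) = sum of squares of all entries
= (-3)^2 + (-1)^2 + 4^2 + (-2)^2
= 9 + 1 + 16 + 4
= 30

30


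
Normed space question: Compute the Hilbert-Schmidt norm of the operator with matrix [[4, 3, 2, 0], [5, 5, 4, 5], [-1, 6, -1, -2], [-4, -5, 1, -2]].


The Hilbert-Schmidt norm is sqrt(sum of squares of all entries).
Sum of squares = 4^2 + 3^2 + 2^2 + 0^2 + 5^2 + 5^2 + 4^2 + 5^2 + (-1)^2 + 6^2 + (-1)^2 + (-2)^2 + (-4)^2 + (-5)^2 + 1^2 + (-2)^2
= 16 + 9 + 4 + 0 + 25 + 25 + 16 + 25 + 1 + 36 + 1 + 4 + 16 + 25 + 1 + 4 = 208
||T||_HS = sqrt(208) = 14.4222

14.4222


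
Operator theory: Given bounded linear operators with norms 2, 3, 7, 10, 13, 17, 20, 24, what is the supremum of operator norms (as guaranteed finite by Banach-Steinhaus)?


By the Uniform Boundedness Principle, the supremum of norms is finite.
sup_k ||T_k|| = max(2, 3, 7, 10, 13, 17, 20, 24) = 24

24


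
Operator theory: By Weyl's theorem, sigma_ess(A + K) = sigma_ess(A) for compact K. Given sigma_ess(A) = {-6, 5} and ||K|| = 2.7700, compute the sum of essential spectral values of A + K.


By Weyl's theorem, the essential spectrum is invariant under compact perturbations.
sigma_ess(A + K) = sigma_ess(A) = {-6, 5}
Sum = -6 + 5 = -1

-1


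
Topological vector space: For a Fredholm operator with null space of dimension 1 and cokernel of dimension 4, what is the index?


The Fredholm index is defined as ind(T) = dim(ker T) - dim(coker T)
= 1 - 4
= -3

-3


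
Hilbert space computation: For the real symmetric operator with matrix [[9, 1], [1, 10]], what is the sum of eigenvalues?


For a self-adjoint (symmetric) matrix, the eigenvalues are real.
The sum of eigenvalues equals the trace of the matrix.
trace = 9 + 10 = 19

19


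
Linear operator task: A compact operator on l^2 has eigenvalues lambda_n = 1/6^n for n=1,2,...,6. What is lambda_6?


The eigenvalue formula gives lambda_6 = 1/6^6
= 1/46656
= 2.1433e-05

2.1433e-05


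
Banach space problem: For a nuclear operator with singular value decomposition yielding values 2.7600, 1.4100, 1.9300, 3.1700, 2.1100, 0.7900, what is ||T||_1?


The nuclear norm is the sum of all singular values.
||T||_1 = 2.7600 + 1.4100 + 1.9300 + 3.1700 + 2.1100 + 0.7900
= 12.1700

12.1700


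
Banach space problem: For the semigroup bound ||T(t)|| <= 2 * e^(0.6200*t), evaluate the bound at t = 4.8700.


||T(4.8700)|| <= 2 * exp(0.6200 * 4.8700)
= 2 * exp(3.0194)
= 2 * 20.4790
= 40.9580

40.9580


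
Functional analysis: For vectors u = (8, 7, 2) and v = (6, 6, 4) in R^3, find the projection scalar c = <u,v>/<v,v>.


Computing <u,v> = 8*6 + 7*6 + 2*4 = 98
Computing <v,v> = 6^2 + 6^2 + 4^2 = 88
Projection coefficient = 98/88 = 1.1136

1.1136


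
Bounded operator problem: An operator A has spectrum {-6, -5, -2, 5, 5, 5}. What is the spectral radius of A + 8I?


Spectrum of A + 8I = {2, 3, 6, 13, 13, 13}
Spectral radius = max |lambda| over the shifted spectrum
= max(2, 3, 6, 13, 13, 13) = 13

13


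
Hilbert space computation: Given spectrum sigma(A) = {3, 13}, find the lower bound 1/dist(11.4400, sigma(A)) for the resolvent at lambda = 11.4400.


dist(11.4400, {3, 13}) = min(|11.4400 - 3|, |11.4400 - 13|)
= min(8.4400, 1.5600) = 1.5600
Resolvent bound = 1/1.5600 = 0.6410

0.6410


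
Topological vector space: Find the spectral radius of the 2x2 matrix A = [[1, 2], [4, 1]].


For a 2x2 matrix, eigenvalues satisfy lambda^2 - (trace)*lambda + det = 0
trace = 1 + 1 = 2
det = 1*1 - 2*4 = -7
discriminant = 2^2 - 4*(-7) = 32
spectral radius = max |eigenvalue| = 3.8284

3.8284


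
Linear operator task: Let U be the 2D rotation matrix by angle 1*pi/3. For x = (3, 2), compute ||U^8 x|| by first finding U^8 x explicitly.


U is a rotation by theta = 1*pi/3
U^8 = rotation by 8*theta = 8*pi/3 = 2*pi/3 (mod 2*pi)
cos(2*pi/3) = -0.5000, sin(2*pi/3) = 0.8660
U^8 x = (-0.5000 * 3 - 0.8660 * 2, 0.8660 * 3 + -0.5000 * 2)
= (-3.2321, 1.5981)
||U^8 x|| = sqrt((-3.2321)^2 + 1.5981^2) = sqrt(13.0000) = 3.6056

3.6056


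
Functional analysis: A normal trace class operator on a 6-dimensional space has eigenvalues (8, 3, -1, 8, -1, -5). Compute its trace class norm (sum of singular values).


For a normal operator, singular values equal |eigenvalues|.
Trace norm = sum |lambda_i| = 8 + 3 + 1 + 8 + 1 + 5
= 26

26


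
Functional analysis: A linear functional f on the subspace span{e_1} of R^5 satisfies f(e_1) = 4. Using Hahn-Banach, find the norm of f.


The norm of f is given by ||f|| = sup_{||x||=1} |f(x)|.
On span{e_1}, ||e_1|| = 1, so ||f|| = |f(e_1)| / ||e_1||
= |4| / 1 = 4.0000

4.0000


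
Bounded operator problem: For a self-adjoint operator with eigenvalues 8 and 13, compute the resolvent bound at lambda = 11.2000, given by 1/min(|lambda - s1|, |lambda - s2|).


dist(11.2000, {8, 13}) = min(|11.2000 - 8|, |11.2000 - 13|)
= min(3.2000, 1.8000) = 1.8000
Resolvent bound = 1/1.8000 = 0.5556

0.5556


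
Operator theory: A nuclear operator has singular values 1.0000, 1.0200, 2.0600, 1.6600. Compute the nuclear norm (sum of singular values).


The nuclear norm is the sum of all singular values.
||T||_1 = 1.0000 + 1.0200 + 2.0600 + 1.6600
= 5.7400

5.7400


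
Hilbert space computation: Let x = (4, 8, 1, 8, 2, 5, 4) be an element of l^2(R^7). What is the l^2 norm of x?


The l^2 norm = (sum |x_i|^2)^(1/2)
Sum of 2th powers = 16 + 64 + 1 + 64 + 4 + 25 + 16 = 190
||x||_2 = (190)^(1/2) = 13.7840

13.7840


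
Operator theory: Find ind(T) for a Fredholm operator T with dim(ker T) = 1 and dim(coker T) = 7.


The Fredholm index is defined as ind(T) = dim(ker T) - dim(coker T)
= 1 - 7
= -6

-6


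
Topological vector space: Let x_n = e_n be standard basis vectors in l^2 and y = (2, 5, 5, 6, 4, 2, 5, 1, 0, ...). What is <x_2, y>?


x_2 = e_2 is the standard basis vector with 1 in position 2.
<x_2, y> = y_2 = 5
As n -> infinity, <x_n, y> -> 0, confirming weak convergence of (x_n) to 0.

5


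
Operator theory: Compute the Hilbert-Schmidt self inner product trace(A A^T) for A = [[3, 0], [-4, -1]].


trace(A * A^T) = sum of squares of all entries
= 3^2 + 0^2 + (-4)^2 + (-1)^2
= 9 + 0 + 16 + 1
= 26

26


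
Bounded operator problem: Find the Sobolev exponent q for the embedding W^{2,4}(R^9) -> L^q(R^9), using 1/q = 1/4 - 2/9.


Using the Sobolev embedding formula: 1/q = 1/p - k/n
1/q = 1/4 - 2/9 = 1/36
q = 1/(1/36) = 36

36.0000


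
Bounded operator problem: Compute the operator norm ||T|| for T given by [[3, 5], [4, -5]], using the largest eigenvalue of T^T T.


A^T A = [[25, -5], [-5, 50]]
trace(A^T A) = 75, det(A^T A) = 1225
discriminant = 75^2 - 4*1225 = 725
Largest eigenvalue of A^T A = (trace + sqrt(disc))/2 = 50.9629
||T|| = sqrt(50.9629) = 7.1388

7.1388


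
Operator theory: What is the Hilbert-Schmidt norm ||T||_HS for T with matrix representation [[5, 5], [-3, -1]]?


The Hilbert-Schmidt norm is sqrt(sum of squares of all entries).
Sum of squares = 5^2 + 5^2 + (-3)^2 + (-1)^2
= 25 + 25 + 9 + 1 = 60
||T||_HS = sqrt(60) = 7.7460

7.7460


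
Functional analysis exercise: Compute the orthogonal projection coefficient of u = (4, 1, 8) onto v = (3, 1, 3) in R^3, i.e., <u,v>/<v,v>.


Computing <u,v> = 4*3 + 1*1 + 8*3 = 37
Computing <v,v> = 3^2 + 1^2 + 3^2 = 19
Projection coefficient = 37/19 = 1.9474

1.9474


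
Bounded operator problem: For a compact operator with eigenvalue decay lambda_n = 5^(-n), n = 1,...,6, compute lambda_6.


The eigenvalue formula gives lambda_6 = 1/5^6
= 1/15625
= 6.4000e-05

6.4000e-05


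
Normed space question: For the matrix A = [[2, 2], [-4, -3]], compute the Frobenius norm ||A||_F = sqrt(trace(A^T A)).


||A||_F^2 = sum a_ij^2
= 2^2 + 2^2 + (-4)^2 + (-3)^2
= 4 + 4 + 16 + 9 = 33
||A||_F = sqrt(33) = 5.7446

5.7446


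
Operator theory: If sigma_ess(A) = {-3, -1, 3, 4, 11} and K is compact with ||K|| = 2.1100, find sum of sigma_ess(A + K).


By Weyl's theorem, the essential spectrum is invariant under compact perturbations.
sigma_ess(A + K) = sigma_ess(A) = {-3, -1, 3, 4, 11}
Sum = -3 + -1 + 3 + 4 + 11 = 14

14


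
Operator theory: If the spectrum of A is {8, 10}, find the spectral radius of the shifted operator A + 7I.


Spectrum of A + 7I = {15, 17}
Spectral radius = max |lambda| over the shifted spectrum
= max(15, 17) = 17

17


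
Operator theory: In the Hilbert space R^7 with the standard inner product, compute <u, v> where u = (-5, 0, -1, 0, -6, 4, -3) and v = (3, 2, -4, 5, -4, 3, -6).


Computing the standard inner product <u, v> = sum u_i * v_i
= -5*3 + 0*2 + -1*-4 + 0*5 + -6*-4 + 4*3 + -3*-6
= -15 + 0 + 4 + 0 + 24 + 12 + 18
= 43

43


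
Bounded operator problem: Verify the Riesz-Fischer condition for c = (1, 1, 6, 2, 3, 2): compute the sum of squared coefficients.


sum |c_n|^2 = 1^2 + 1^2 + 6^2 + 2^2 + 3^2 + 2^2
= 1 + 1 + 36 + 4 + 9 + 4
= 55

55


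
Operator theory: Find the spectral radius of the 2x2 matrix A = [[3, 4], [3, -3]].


For a 2x2 matrix, eigenvalues satisfy lambda^2 - (trace)*lambda + det = 0
trace = 3 + -3 = 0
det = 3*-3 - 4*3 = -21
discriminant = 0^2 - 4*(-21) = 84
spectral radius = max |eigenvalue| = 4.5826

4.5826


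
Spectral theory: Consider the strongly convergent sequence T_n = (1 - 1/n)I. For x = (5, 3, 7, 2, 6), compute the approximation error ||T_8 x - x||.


T_8 x - x = (1 - 1/8)x - x = -x/8
||x|| = sqrt(123) = 11.0905
||T_8 x - x|| = ||x||/8 = 11.0905/8 = 1.3863

1.3863


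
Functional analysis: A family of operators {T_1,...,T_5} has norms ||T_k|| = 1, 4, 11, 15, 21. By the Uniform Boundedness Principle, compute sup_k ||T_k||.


By the Uniform Boundedness Principle, the supremum of norms is finite.
sup_k ||T_k|| = max(1, 4, 11, 15, 21) = 21

21


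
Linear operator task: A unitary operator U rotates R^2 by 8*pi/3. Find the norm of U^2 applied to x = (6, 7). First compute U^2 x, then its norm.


U is a rotation by theta = 8*pi/3
U^2 = rotation by 2*theta = 16*pi/3 = 4*pi/3 (mod 2*pi)
cos(4*pi/3) = -0.5000, sin(4*pi/3) = -0.8660
U^2 x = (-0.5000 * 6 - -0.8660 * 7, -0.8660 * 6 + -0.5000 * 7)
= (3.0622, -8.6962)
||U^2 x|| = sqrt(3.0622^2 + (-8.6962)^2) = sqrt(85.0000) = 9.2195

9.2195


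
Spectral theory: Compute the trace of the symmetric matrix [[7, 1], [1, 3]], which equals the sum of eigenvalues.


For a self-adjoint (symmetric) matrix, the eigenvalues are real.
The sum of eigenvalues equals the trace of the matrix.
trace = 7 + 3 = 10

10


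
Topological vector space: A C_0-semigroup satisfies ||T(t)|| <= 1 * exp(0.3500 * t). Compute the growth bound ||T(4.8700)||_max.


||T(4.8700)|| <= 1 * exp(0.3500 * 4.8700)
= 1 * exp(1.7045)
= 1 * 5.4986
= 5.4986

5.4986


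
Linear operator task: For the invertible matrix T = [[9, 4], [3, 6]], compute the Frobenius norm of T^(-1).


det(T) = 9*6 - 4*3 = 42
T^(-1) = (1/42) * [[6, -4], [-3, 9]] = [[0.1429, -0.0952], [-0.0714, 0.2143]]
||T^(-1)||_F^2 = 0.1429^2 + (-0.0952)^2 + (-0.0714)^2 + 0.2143^2 = 0.0805
||T^(-1)||_F = sqrt(0.0805) = 0.2837

0.2837


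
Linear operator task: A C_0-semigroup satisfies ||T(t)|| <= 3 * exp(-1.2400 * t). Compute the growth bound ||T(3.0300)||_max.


||T(3.0300)|| <= 3 * exp(-1.2400 * 3.0300)
= 3 * exp(-3.7572)
= 3 * 0.0233
= 0.0700

0.0700


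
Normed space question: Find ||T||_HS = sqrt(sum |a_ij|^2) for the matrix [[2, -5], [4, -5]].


The Hilbert-Schmidt norm is sqrt(sum of squares of all entries).
Sum of squares = 2^2 + (-5)^2 + 4^2 + (-5)^2
= 4 + 25 + 16 + 25 = 70
||T||_HS = sqrt(70) = 8.3666

8.3666


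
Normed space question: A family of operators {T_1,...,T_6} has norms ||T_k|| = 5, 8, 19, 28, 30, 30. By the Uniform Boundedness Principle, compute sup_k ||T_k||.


By the Uniform Boundedness Principle, the supremum of norms is finite.
sup_k ||T_k|| = max(5, 8, 19, 28, 30, 30) = 30

30


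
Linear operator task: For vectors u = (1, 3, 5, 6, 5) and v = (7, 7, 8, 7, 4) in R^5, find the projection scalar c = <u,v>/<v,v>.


Computing <u,v> = 1*7 + 3*7 + 5*8 + 6*7 + 5*4 = 130
Computing <v,v> = 7^2 + 7^2 + 8^2 + 7^2 + 4^2 = 227
Projection coefficient = 130/227 = 0.5727

0.5727


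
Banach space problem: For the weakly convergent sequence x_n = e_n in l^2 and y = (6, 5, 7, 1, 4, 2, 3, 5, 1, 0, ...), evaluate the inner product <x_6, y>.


x_6 = e_6 is the standard basis vector with 1 in position 6.
<x_6, y> = y_6 = 2
As n -> infinity, <x_n, y> -> 0, confirming weak convergence of (x_n) to 0.

2


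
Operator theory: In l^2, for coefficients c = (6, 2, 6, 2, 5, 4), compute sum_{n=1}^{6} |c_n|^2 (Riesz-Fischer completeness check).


sum |c_n|^2 = 6^2 + 2^2 + 6^2 + 2^2 + 5^2 + 4^2
= 36 + 4 + 36 + 4 + 25 + 16
= 121

121


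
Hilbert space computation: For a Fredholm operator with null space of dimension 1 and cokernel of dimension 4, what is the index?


The Fredholm index is defined as ind(T) = dim(ker T) - dim(coker T)
= 1 - 4
= -3

-3


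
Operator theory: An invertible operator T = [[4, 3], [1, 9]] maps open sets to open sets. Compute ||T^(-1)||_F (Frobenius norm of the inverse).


det(T) = 4*9 - 3*1 = 33
T^(-1) = (1/33) * [[9, -3], [-1, 4]] = [[0.2727, -0.0909], [-0.0303, 0.1212]]
||T^(-1)||_F^2 = 0.2727^2 + (-0.0909)^2 + (-0.0303)^2 + 0.1212^2 = 0.0983
||T^(-1)||_F = sqrt(0.0983) = 0.3135

0.3135


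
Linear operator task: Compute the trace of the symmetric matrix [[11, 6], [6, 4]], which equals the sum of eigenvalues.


For a self-adjoint (symmetric) matrix, the eigenvalues are real.
The sum of eigenvalues equals the trace of the matrix.
trace = 11 + 4 = 15

15


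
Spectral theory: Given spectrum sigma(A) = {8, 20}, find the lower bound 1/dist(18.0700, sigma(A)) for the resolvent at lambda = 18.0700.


dist(18.0700, {8, 20}) = min(|18.0700 - 8|, |18.0700 - 20|)
= min(10.0700, 1.9300) = 1.9300
Resolvent bound = 1/1.9300 = 0.5181

0.5181


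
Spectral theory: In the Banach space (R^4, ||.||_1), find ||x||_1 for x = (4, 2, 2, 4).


The l^1 norm equals the sum of absolute values of all components.
||x||_1 = 4 + 2 + 2 + 4
= 12

12.0000


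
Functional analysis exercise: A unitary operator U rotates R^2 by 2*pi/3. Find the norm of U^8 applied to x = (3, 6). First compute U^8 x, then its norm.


U is a rotation by theta = 2*pi/3
U^8 = rotation by 8*theta = 16*pi/3 = 4*pi/3 (mod 2*pi)
cos(4*pi/3) = -0.5000, sin(4*pi/3) = -0.8660
U^8 x = (-0.5000 * 3 - -0.8660 * 6, -0.8660 * 3 + -0.5000 * 6)
= (3.6962, -5.5981)
||U^8 x|| = sqrt(3.6962^2 + (-5.5981)^2) = sqrt(45.0000) = 6.7082

6.7082


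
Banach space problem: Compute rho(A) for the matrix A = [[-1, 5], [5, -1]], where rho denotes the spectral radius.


For a 2x2 matrix, eigenvalues satisfy lambda^2 - (trace)*lambda + det = 0
trace = -1 + -1 = -2
det = -1*-1 - 5*5 = -24
discriminant = (-2)^2 - 4*(-24) = 100
spectral radius = max |eigenvalue| = 6.0000

6.0000


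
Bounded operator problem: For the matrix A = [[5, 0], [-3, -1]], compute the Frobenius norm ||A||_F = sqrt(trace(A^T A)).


||A||_F^2 = sum a_ij^2
= 5^2 + 0^2 + (-3)^2 + (-1)^2
= 25 + 0 + 9 + 1 = 35
||A||_F = sqrt(35) = 5.9161

5.9161


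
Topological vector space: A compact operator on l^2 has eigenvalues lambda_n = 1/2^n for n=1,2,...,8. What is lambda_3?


The eigenvalue formula gives lambda_3 = 1/2^3
= 1/8
= 0.1250

0.1250


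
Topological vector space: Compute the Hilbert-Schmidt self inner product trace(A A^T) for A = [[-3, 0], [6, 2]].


trace(A * A^T) = sum of squares of all entries
= (-3)^2 + 0^2 + 6^2 + 2^2
= 9 + 0 + 36 + 4
= 49

49


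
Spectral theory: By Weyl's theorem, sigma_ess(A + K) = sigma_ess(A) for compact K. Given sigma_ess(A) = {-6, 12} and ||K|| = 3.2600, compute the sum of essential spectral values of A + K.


By Weyl's theorem, the essential spectrum is invariant under compact perturbations.
sigma_ess(A + K) = sigma_ess(A) = {-6, 12}
Sum = -6 + 12 = 6

6


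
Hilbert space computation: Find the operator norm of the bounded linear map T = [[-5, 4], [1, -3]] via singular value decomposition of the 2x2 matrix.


A^T A = [[26, -23], [-23, 25]]
trace(A^T A) = 51, det(A^T A) = 121
discriminant = 51^2 - 4*121 = 2117
Largest eigenvalue of A^T A = (trace + sqrt(disc))/2 = 48.5054
||T|| = sqrt(48.5054) = 6.9646

6.9646


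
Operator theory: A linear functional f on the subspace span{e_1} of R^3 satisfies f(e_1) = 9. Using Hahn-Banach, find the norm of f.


The norm of f is given by ||f|| = sup_{||x||=1} |f(x)|.
On span{e_1}, ||e_1|| = 1, so ||f|| = |f(e_1)| / ||e_1||
= |9| / 1 = 9.0000

9.0000


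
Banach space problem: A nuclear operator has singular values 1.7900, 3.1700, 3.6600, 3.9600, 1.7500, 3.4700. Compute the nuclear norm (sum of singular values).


The nuclear norm is the sum of all singular values.
||T||_1 = 1.7900 + 3.1700 + 3.6600 + 3.9600 + 1.7500 + 3.4700
= 17.8000

17.8000


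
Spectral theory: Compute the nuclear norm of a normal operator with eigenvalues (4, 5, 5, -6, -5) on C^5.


For a normal operator, singular values equal |eigenvalues|.
Trace norm = sum |lambda_i| = 4 + 5 + 5 + 6 + 5
= 25

25


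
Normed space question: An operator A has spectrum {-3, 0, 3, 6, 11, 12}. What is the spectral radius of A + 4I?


Spectrum of A + 4I = {1, 4, 7, 10, 15, 16}
Spectral radius = max |lambda| over the shifted spectrum
= max(1, 4, 7, 10, 15, 16) = 16

16


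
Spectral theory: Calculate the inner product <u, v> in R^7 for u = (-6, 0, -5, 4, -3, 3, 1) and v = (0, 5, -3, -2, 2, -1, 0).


Computing the standard inner product <u, v> = sum u_i * v_i
= -6*0 + 0*5 + -5*-3 + 4*-2 + -3*2 + 3*-1 + 1*0
= 0 + 0 + 15 + -8 + -6 + -3 + 0
= -2

-2


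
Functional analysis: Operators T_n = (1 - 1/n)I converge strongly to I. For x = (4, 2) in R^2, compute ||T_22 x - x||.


T_22 x - x = (1 - 1/22)x - x = -x/22
||x|| = sqrt(20) = 4.4721
||T_22 x - x|| = ||x||/22 = 4.4721/22 = 0.2033

0.2033


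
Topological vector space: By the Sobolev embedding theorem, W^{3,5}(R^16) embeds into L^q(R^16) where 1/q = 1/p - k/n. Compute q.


Using the Sobolev embedding formula: 1/q = 1/p - k/n
1/q = 1/5 - 3/16 = 1/80
q = 1/(1/80) = 80

80.0000


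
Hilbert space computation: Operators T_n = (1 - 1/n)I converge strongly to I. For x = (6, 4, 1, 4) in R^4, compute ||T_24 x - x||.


T_24 x - x = (1 - 1/24)x - x = -x/24
||x|| = sqrt(69) = 8.3066
||T_24 x - x|| = ||x||/24 = 8.3066/24 = 0.3461

0.3461


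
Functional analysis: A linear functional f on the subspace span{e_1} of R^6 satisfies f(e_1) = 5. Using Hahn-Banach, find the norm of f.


The norm of f is given by ||f|| = sup_{||x||=1} |f(x)|.
On span{e_1}, ||e_1|| = 1, so ||f|| = |f(e_1)| / ||e_1||
= |5| / 1 = 5.0000

5.0000


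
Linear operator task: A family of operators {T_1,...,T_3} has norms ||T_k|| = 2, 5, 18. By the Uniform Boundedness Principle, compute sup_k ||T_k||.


By the Uniform Boundedness Principle, the supremum of norms is finite.
sup_k ||T_k|| = max(2, 5, 18) = 18

18


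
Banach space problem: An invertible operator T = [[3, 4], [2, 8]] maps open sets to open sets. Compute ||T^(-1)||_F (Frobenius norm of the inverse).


det(T) = 3*8 - 4*2 = 16
T^(-1) = (1/16) * [[8, -4], [-2, 3]] = [[0.5000, -0.2500], [-0.1250, 0.1875]]
||T^(-1)||_F^2 = 0.5000^2 + (-0.2500)^2 + (-0.1250)^2 + 0.1875^2 = 0.3633
||T^(-1)||_F = sqrt(0.3633) = 0.6027

0.6027


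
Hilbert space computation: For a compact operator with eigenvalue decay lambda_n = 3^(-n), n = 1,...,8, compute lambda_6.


The eigenvalue formula gives lambda_6 = 1/3^6
= 1/729
= 0.0014

0.0014


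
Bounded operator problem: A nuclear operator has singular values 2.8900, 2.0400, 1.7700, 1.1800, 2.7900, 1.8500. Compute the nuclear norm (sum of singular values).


The nuclear norm is the sum of all singular values.
||T||_1 = 2.8900 + 2.0400 + 1.7700 + 1.1800 + 2.7900 + 1.8500
= 12.5200

12.5200


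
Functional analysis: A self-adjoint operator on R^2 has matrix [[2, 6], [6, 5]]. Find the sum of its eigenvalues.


For a self-adjoint (symmetric) matrix, the eigenvalues are real.
The sum of eigenvalues equals the trace of the matrix.
trace = 2 + 5 = 7

7


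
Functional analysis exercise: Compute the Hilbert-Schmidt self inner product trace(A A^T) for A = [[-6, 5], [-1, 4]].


trace(A * A^T) = sum of squares of all entries
= (-6)^2 + 5^2 + (-1)^2 + 4^2
= 36 + 25 + 1 + 16
= 78

78


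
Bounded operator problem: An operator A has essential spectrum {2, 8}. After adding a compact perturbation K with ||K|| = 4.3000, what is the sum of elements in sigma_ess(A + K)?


By Weyl's theorem, the essential spectrum is invariant under compact perturbations.
sigma_ess(A + K) = sigma_ess(A) = {2, 8}
Sum = 2 + 8 = 10

10
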